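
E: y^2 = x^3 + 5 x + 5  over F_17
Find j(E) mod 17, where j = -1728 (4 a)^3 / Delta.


Delta = -16(4 a^3 + 27 b^2) mod 17 = 2
-1728 * (4 a)^3 = -1728 * (4*5)^3 mod 17 = 9
j = 9 * 2^(-1) mod 17 = 13

j = 13 (mod 17)


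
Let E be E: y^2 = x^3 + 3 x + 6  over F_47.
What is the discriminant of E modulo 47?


4 a^3 + 27 b^2 = 4*3^3 + 27*6^2 = 108 + 972 = 1080
Delta = -16 * (1080) = -17280
Delta mod 47 = 16

Delta = 16 (mod 47)


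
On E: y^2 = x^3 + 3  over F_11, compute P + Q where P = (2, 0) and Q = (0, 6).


P != Q, so use the chord formula.
s = (y2 - y1) / (x2 - x1) = (6) / (9) mod 11 = 8
x3 = s^2 - x1 - x2 mod 11 = 8^2 - 2 - 0 = 7
y3 = s (x1 - x3) - y1 mod 11 = 8 * (2 - 7) - 0 = 4

P + Q = (7, 4)


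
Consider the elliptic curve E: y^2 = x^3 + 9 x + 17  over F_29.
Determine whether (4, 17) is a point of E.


Check whether y^2 = x^3 + 9 x + 17 (mod 29) for (x, y) = (4, 17).
LHS: y^2 = 17^2 mod 29 = 28
RHS: x^3 + 9 x + 17 = 4^3 + 9*4 + 17 mod 29 = 1
LHS != RHS

No, not on the curve


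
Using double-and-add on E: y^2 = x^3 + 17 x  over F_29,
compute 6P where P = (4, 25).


k = 6 = 110_2 (binary, LSB first: 011)
Double-and-add from P = (4, 25):
  bit 0 = 0: acc unchanged = O
  bit 1 = 1: acc = O + (5, 23) = (5, 23)
  bit 2 = 1: acc = (5, 23) + (23, 28) = (6, 17)

6P = (6, 17)


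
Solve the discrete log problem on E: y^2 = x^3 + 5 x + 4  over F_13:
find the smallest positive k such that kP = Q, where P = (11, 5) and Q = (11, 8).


Enumerate multiples of P until we hit Q = (11, 8):
  1P = (11, 5)
  2P = (0, 2)
  3P = (1, 6)
  4P = (4, 6)
  5P = (2, 3)
  6P = (10, 1)
  7P = (8, 7)
  8P = (6, 9)
  9P = (6, 4)
  10P = (8, 6)
  11P = (10, 12)
  12P = (2, 10)
  13P = (4, 7)
  14P = (1, 7)
  15P = (0, 11)
  16P = (11, 8)
Match found at i = 16.

k = 16


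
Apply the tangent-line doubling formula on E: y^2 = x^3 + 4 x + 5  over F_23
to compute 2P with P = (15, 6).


Doubling: s = (3 x1^2 + a) / (2 y1)
s = (3*15^2 + 4) / (2*6) mod 23 = 1
x3 = s^2 - 2 x1 mod 23 = 1^2 - 2*15 = 17
y3 = s (x1 - x3) - y1 mod 23 = 1 * (15 - 17) - 6 = 15

2P = (17, 15)


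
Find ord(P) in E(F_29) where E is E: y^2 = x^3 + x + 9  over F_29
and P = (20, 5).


Compute successive multiples of P until we hit O:
  1P = (20, 5)
  2P = (9, 14)
  3P = (22, 23)
  4P = (10, 27)
  5P = (5, 20)
  6P = (5, 9)
  7P = (10, 2)
  8P = (22, 6)
  ... (continuing to 11P)
  11P = O

ord(P) = 11


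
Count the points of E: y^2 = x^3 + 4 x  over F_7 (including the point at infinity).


For each x in F_7, count y with y^2 = x^3 + 4 x + 0 mod 7:
  x = 0: RHS = 0, y in [0]  -> 1 point(s)
  x = 2: RHS = 2, y in [3, 4]  -> 2 point(s)
  x = 3: RHS = 4, y in [2, 5]  -> 2 point(s)
  x = 6: RHS = 2, y in [3, 4]  -> 2 point(s)
Affine points: 7. Add the point at infinity: total = 8.

#E(F_7) = 8


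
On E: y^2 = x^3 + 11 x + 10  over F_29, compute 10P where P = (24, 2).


k = 10 = 1010_2 (binary, LSB first: 0101)
Double-and-add from P = (24, 2):
  bit 0 = 0: acc unchanged = O
  bit 1 = 1: acc = O + (1, 14) = (1, 14)
  bit 2 = 0: acc unchanged = (1, 14)
  bit 3 = 1: acc = (1, 14) + (22, 5) = (5, 25)

10P = (5, 25)


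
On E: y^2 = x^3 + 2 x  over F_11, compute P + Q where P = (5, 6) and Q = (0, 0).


P != Q, so use the chord formula.
s = (y2 - y1) / (x2 - x1) = (5) / (6) mod 11 = 10
x3 = s^2 - x1 - x2 mod 11 = 10^2 - 5 - 0 = 7
y3 = s (x1 - x3) - y1 mod 11 = 10 * (5 - 7) - 6 = 7

P + Q = (7, 7)


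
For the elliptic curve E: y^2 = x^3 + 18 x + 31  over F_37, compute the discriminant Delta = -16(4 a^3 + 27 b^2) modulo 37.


4 a^3 + 27 b^2 = 4*18^3 + 27*31^2 = 23328 + 25947 = 49275
Delta = -16 * (49275) = -788400
Delta mod 37 = 33

Delta = 33 (mod 37)


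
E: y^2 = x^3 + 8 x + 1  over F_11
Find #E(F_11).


For each x in F_11, count y with y^2 = x^3 + 8 x + 1 mod 11:
  x = 0: RHS = 1, y in [1, 10]  -> 2 point(s)
  x = 2: RHS = 3, y in [5, 6]  -> 2 point(s)
  x = 4: RHS = 9, y in [3, 8]  -> 2 point(s)
  x = 5: RHS = 1, y in [1, 10]  -> 2 point(s)
  x = 6: RHS = 1, y in [1, 10]  -> 2 point(s)
  x = 7: RHS = 4, y in [2, 9]  -> 2 point(s)
  x = 8: RHS = 5, y in [4, 7]  -> 2 point(s)
  x = 10: RHS = 3, y in [5, 6]  -> 2 point(s)
Affine points: 16. Add the point at infinity: total = 17.

#E(F_11) = 17


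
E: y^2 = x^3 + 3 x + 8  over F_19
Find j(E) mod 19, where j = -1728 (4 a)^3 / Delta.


Delta = -16(4 a^3 + 27 b^2) mod 19 = 17
-1728 * (4 a)^3 = -1728 * (4*3)^3 mod 19 = 18
j = 18 * 17^(-1) mod 19 = 10

j = 10 (mod 19)


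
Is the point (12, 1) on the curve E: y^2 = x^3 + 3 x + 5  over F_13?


Check whether y^2 = x^3 + 3 x + 5 (mod 13) for (x, y) = (12, 1).
LHS: y^2 = 1^2 mod 13 = 1
RHS: x^3 + 3 x + 5 = 12^3 + 3*12 + 5 mod 13 = 1
LHS = RHS

Yes, on the curve


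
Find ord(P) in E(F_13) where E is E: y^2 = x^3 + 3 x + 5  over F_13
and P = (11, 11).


Compute successive multiples of P until we hit O:
  1P = (11, 11)
  2P = (1, 10)
  3P = (4, 4)
  4P = (12, 1)
  5P = (12, 12)
  6P = (4, 9)
  7P = (1, 3)
  8P = (11, 2)
  ... (continuing to 9P)
  9P = O

ord(P) = 9


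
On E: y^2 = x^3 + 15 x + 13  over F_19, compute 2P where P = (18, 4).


Doubling: s = (3 x1^2 + a) / (2 y1)
s = (3*18^2 + 15) / (2*4) mod 19 = 7
x3 = s^2 - 2 x1 mod 19 = 7^2 - 2*18 = 13
y3 = s (x1 - x3) - y1 mod 19 = 7 * (18 - 13) - 4 = 12

2P = (13, 12)


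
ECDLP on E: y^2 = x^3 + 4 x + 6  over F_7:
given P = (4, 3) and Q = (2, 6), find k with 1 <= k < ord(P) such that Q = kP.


Enumerate multiples of P until we hit Q = (2, 6):
  1P = (4, 3)
  2P = (1, 2)
  3P = (6, 1)
  4P = (5, 5)
  5P = (2, 1)
  6P = (2, 6)
Match found at i = 6.

k = 6


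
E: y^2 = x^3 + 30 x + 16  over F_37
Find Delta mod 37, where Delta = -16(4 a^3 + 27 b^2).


4 a^3 + 27 b^2 = 4*30^3 + 27*16^2 = 108000 + 6912 = 114912
Delta = -16 * (114912) = -1838592
Delta mod 37 = 12

Delta = 12 (mod 37)


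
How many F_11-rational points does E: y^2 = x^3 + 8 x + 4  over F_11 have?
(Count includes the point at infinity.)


For each x in F_11, count y with y^2 = x^3 + 8 x + 4 mod 11:
  x = 0: RHS = 4, y in [2, 9]  -> 2 point(s)
  x = 3: RHS = 0, y in [0]  -> 1 point(s)
  x = 4: RHS = 1, y in [1, 10]  -> 2 point(s)
  x = 5: RHS = 4, y in [2, 9]  -> 2 point(s)
  x = 6: RHS = 4, y in [2, 9]  -> 2 point(s)
Affine points: 9. Add the point at infinity: total = 10.

#E(F_11) = 10


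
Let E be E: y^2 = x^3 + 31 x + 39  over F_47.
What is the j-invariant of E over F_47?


Delta = -16(4 a^3 + 27 b^2) mod 47 = 13
-1728 * (4 a)^3 = -1728 * (4*31)^3 mod 47 = 7
j = 7 * 13^(-1) mod 47 = 15

j = 15 (mod 47)


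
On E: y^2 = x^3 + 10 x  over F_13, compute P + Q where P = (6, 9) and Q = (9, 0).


P != Q, so use the chord formula.
s = (y2 - y1) / (x2 - x1) = (4) / (3) mod 13 = 10
x3 = s^2 - x1 - x2 mod 13 = 10^2 - 6 - 9 = 7
y3 = s (x1 - x3) - y1 mod 13 = 10 * (6 - 7) - 9 = 7

P + Q = (7, 7)


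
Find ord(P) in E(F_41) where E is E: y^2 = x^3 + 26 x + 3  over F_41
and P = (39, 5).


Compute successive multiples of P until we hit O:
  1P = (39, 5)
  2P = (25, 40)
  3P = (14, 35)
  4P = (37, 9)
  5P = (10, 19)
  6P = (15, 23)
  7P = (26, 16)
  8P = (33, 12)
  ... (continuing to 17P)
  17P = O

ord(P) = 17


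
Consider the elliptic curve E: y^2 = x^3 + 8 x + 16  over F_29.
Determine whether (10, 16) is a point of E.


Check whether y^2 = x^3 + 8 x + 16 (mod 29) for (x, y) = (10, 16).
LHS: y^2 = 16^2 mod 29 = 24
RHS: x^3 + 8 x + 16 = 10^3 + 8*10 + 16 mod 29 = 23
LHS != RHS

No, not on the curve


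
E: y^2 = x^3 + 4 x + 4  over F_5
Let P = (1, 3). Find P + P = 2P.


Doubling: s = (3 x1^2 + a) / (2 y1)
s = (3*1^2 + 4) / (2*3) mod 5 = 2
x3 = s^2 - 2 x1 mod 5 = 2^2 - 2*1 = 2
y3 = s (x1 - x3) - y1 mod 5 = 2 * (1 - 2) - 3 = 0

2P = (2, 0)


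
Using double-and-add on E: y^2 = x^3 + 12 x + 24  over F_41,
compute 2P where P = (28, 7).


k = 2 = 10_2 (binary, LSB first: 01)
Double-and-add from P = (28, 7):
  bit 0 = 0: acc unchanged = O
  bit 1 = 1: acc = O + (27, 33) = (27, 33)

2P = (27, 33)


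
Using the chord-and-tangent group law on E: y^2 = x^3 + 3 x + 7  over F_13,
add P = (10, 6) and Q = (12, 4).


P != Q, so use the chord formula.
s = (y2 - y1) / (x2 - x1) = (11) / (2) mod 13 = 12
x3 = s^2 - x1 - x2 mod 13 = 12^2 - 10 - 12 = 5
y3 = s (x1 - x3) - y1 mod 13 = 12 * (10 - 5) - 6 = 2

P + Q = (5, 2)


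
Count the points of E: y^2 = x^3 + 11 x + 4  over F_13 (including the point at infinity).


For each x in F_13, count y with y^2 = x^3 + 11 x + 4 mod 13:
  x = 0: RHS = 4, y in [2, 11]  -> 2 point(s)
  x = 1: RHS = 3, y in [4, 9]  -> 2 point(s)
  x = 3: RHS = 12, y in [5, 8]  -> 2 point(s)
  x = 6: RHS = 0, y in [0]  -> 1 point(s)
  x = 9: RHS = 0, y in [0]  -> 1 point(s)
  x = 10: RHS = 9, y in [3, 10]  -> 2 point(s)
  x = 11: RHS = 0, y in [0]  -> 1 point(s)
Affine points: 11. Add the point at infinity: total = 12.

#E(F_13) = 12


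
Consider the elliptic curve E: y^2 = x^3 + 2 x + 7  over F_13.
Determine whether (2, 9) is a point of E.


Check whether y^2 = x^3 + 2 x + 7 (mod 13) for (x, y) = (2, 9).
LHS: y^2 = 9^2 mod 13 = 3
RHS: x^3 + 2 x + 7 = 2^3 + 2*2 + 7 mod 13 = 6
LHS != RHS

No, not on the curve


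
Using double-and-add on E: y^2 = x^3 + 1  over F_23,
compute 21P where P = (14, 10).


k = 21 = 10101_2 (binary, LSB first: 10101)
Double-and-add from P = (14, 10):
  bit 0 = 1: acc = O + (14, 10) = (14, 10)
  bit 1 = 0: acc unchanged = (14, 10)
  bit 2 = 1: acc = (14, 10) + (2, 3) = (19, 12)
  bit 3 = 0: acc unchanged = (19, 12)
  bit 4 = 1: acc = (19, 12) + (0, 22) = (16, 7)

21P = (16, 7)


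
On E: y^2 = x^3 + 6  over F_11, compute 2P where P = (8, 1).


Doubling: s = (3 x1^2 + a) / (2 y1)
s = (3*8^2 + 0) / (2*1) mod 11 = 8
x3 = s^2 - 2 x1 mod 11 = 8^2 - 2*8 = 4
y3 = s (x1 - x3) - y1 mod 11 = 8 * (8 - 4) - 1 = 9

2P = (4, 9)


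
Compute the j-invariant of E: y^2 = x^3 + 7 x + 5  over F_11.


Delta = -16(4 a^3 + 27 b^2) mod 11 = 6
-1728 * (4 a)^3 = -1728 * (4*7)^3 mod 11 = 4
j = 4 * 6^(-1) mod 11 = 8

j = 8 (mod 11)


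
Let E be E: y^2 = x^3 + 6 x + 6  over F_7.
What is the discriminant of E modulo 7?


4 a^3 + 27 b^2 = 4*6^3 + 27*6^2 = 864 + 972 = 1836
Delta = -16 * (1836) = -29376
Delta mod 7 = 3

Delta = 3 (mod 7)


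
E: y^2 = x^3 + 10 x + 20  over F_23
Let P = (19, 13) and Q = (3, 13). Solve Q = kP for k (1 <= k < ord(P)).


Enumerate multiples of P until we hit Q = (3, 13):
  1P = (19, 13)
  2P = (1, 13)
  3P = (3, 10)
  4P = (4, 20)
  5P = (4, 3)
  6P = (3, 13)
Match found at i = 6.

k = 6


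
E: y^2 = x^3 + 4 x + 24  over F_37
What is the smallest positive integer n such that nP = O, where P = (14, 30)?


Compute successive multiples of P until we hit O:
  1P = (14, 30)
  2P = (9, 7)
  3P = (10, 18)
  4P = (22, 20)
  5P = (28, 6)
  6P = (7, 32)
  7P = (4, 20)
  8P = (20, 1)
  ... (continuing to 37P)
  37P = O

ord(P) = 37


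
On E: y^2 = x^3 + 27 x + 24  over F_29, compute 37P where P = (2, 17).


k = 37 = 100101_2 (binary, LSB first: 101001)
Double-and-add from P = (2, 17):
  bit 0 = 1: acc = O + (2, 17) = (2, 17)
  bit 1 = 0: acc unchanged = (2, 17)
  bit 2 = 1: acc = (2, 17) + (23, 9) = (5, 9)
  bit 3 = 0: acc unchanged = (5, 9)
  bit 4 = 0: acc unchanged = (5, 9)
  bit 5 = 1: acc = (5, 9) + (19, 1) = (0, 13)

37P = (0, 13)


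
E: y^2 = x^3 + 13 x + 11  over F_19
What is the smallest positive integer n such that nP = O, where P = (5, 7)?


Compute successive multiples of P until we hit O:
  1P = (5, 7)
  2P = (14, 7)
  3P = (0, 12)
  4P = (15, 3)
  5P = (6, 1)
  6P = (6, 18)
  7P = (15, 16)
  8P = (0, 7)
  ... (continuing to 11P)
  11P = O

ord(P) = 11


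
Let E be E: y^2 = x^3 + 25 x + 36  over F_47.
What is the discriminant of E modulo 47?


4 a^3 + 27 b^2 = 4*25^3 + 27*36^2 = 62500 + 34992 = 97492
Delta = -16 * (97492) = -1559872
Delta mod 47 = 11

Delta = 11 (mod 47)


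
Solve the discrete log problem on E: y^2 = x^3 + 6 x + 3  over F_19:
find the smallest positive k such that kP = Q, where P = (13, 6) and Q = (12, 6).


Enumerate multiples of P until we hit Q = (12, 6):
  1P = (13, 6)
  2P = (12, 13)
  3P = (5, 14)
  4P = (2, 2)
  5P = (9, 11)
  6P = (14, 0)
  7P = (9, 8)
  8P = (2, 17)
  9P = (5, 5)
  10P = (12, 6)
Match found at i = 10.

k = 10


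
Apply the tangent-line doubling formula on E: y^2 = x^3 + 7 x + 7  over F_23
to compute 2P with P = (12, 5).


Doubling: s = (3 x1^2 + a) / (2 y1)
s = (3*12^2 + 7) / (2*5) mod 23 = 14
x3 = s^2 - 2 x1 mod 23 = 14^2 - 2*12 = 11
y3 = s (x1 - x3) - y1 mod 23 = 14 * (12 - 11) - 5 = 9

2P = (11, 9)


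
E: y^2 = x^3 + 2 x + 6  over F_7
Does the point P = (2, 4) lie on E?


Check whether y^2 = x^3 + 2 x + 6 (mod 7) for (x, y) = (2, 4).
LHS: y^2 = 4^2 mod 7 = 2
RHS: x^3 + 2 x + 6 = 2^3 + 2*2 + 6 mod 7 = 4
LHS != RHS

No, not on the curve


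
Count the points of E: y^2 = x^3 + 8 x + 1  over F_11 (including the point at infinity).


For each x in F_11, count y with y^2 = x^3 + 8 x + 1 mod 11:
  x = 0: RHS = 1, y in [1, 10]  -> 2 point(s)
  x = 2: RHS = 3, y in [5, 6]  -> 2 point(s)
  x = 4: RHS = 9, y in [3, 8]  -> 2 point(s)
  x = 5: RHS = 1, y in [1, 10]  -> 2 point(s)
  x = 6: RHS = 1, y in [1, 10]  -> 2 point(s)
  x = 7: RHS = 4, y in [2, 9]  -> 2 point(s)
  x = 8: RHS = 5, y in [4, 7]  -> 2 point(s)
  x = 10: RHS = 3, y in [5, 6]  -> 2 point(s)
Affine points: 16. Add the point at infinity: total = 17.

#E(F_11) = 17


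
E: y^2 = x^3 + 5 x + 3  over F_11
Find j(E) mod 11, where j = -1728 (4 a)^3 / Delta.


Delta = -16(4 a^3 + 27 b^2) mod 11 = 3
-1728 * (4 a)^3 = -1728 * (4*5)^3 mod 11 = 8
j = 8 * 3^(-1) mod 11 = 10

j = 10 (mod 11)


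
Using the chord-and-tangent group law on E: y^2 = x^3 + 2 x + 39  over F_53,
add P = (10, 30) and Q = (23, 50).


P != Q, so use the chord formula.
s = (y2 - y1) / (x2 - x1) = (20) / (13) mod 53 = 26
x3 = s^2 - x1 - x2 mod 53 = 26^2 - 10 - 23 = 7
y3 = s (x1 - x3) - y1 mod 53 = 26 * (10 - 7) - 30 = 48

P + Q = (7, 48)


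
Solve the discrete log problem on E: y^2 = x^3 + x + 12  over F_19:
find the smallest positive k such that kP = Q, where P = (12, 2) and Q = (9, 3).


Enumerate multiples of P until we hit Q = (9, 3):
  1P = (12, 2)
  2P = (15, 1)
  3P = (9, 16)
  4P = (5, 16)
  5P = (6, 5)
  6P = (6, 14)
  7P = (5, 3)
  8P = (9, 3)
Match found at i = 8.

k = 8


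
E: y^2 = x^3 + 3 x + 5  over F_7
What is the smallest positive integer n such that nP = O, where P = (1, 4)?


Compute successive multiples of P until we hit O:
  1P = (1, 4)
  2P = (6, 1)
  3P = (4, 2)
  4P = (4, 5)
  5P = (6, 6)
  6P = (1, 3)
  7P = O

ord(P) = 7


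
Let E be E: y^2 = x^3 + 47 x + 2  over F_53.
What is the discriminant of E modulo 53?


4 a^3 + 27 b^2 = 4*47^3 + 27*2^2 = 415292 + 108 = 415400
Delta = -16 * (415400) = -6646400
Delta mod 53 = 12

Delta = 12 (mod 53)


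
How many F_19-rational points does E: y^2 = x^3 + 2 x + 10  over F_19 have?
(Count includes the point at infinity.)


For each x in F_19, count y with y^2 = x^3 + 2 x + 10 mod 19:
  x = 3: RHS = 5, y in [9, 10]  -> 2 point(s)
  x = 4: RHS = 6, y in [5, 14]  -> 2 point(s)
  x = 7: RHS = 6, y in [5, 14]  -> 2 point(s)
  x = 8: RHS = 6, y in [5, 14]  -> 2 point(s)
  x = 9: RHS = 16, y in [4, 15]  -> 2 point(s)
  x = 10: RHS = 4, y in [2, 17]  -> 2 point(s)
  x = 17: RHS = 17, y in [6, 13]  -> 2 point(s)
  x = 18: RHS = 7, y in [8, 11]  -> 2 point(s)
Affine points: 16. Add the point at infinity: total = 17.

#E(F_19) = 17


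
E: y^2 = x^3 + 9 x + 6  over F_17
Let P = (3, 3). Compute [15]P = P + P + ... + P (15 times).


k = 15 = 1111_2 (binary, LSB first: 1111)
Double-and-add from P = (3, 3):
  bit 0 = 1: acc = O + (3, 3) = (3, 3)
  bit 1 = 1: acc = (3, 3) + (13, 5) = (16, 8)
  bit 2 = 1: acc = (16, 8) + (7, 2) = (2, 7)
  bit 3 = 1: acc = (2, 7) + (11, 12) = (2, 10)

15P = (2, 10)


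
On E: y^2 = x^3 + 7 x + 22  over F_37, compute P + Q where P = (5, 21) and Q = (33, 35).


P != Q, so use the chord formula.
s = (y2 - y1) / (x2 - x1) = (14) / (28) mod 37 = 19
x3 = s^2 - x1 - x2 mod 37 = 19^2 - 5 - 33 = 27
y3 = s (x1 - x3) - y1 mod 37 = 19 * (5 - 27) - 21 = 5

P + Q = (27, 5)


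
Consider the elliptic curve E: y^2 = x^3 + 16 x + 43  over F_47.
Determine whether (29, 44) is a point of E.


Check whether y^2 = x^3 + 16 x + 43 (mod 47) for (x, y) = (29, 44).
LHS: y^2 = 44^2 mod 47 = 9
RHS: x^3 + 16 x + 43 = 29^3 + 16*29 + 43 mod 47 = 33
LHS != RHS

No, not on the curve


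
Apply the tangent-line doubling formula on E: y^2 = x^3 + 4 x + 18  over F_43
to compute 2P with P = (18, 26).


Doubling: s = (3 x1^2 + a) / (2 y1)
s = (3*18^2 + 4) / (2*26) mod 43 = 32
x3 = s^2 - 2 x1 mod 43 = 32^2 - 2*18 = 42
y3 = s (x1 - x3) - y1 mod 43 = 32 * (18 - 42) - 26 = 23

2P = (42, 23)


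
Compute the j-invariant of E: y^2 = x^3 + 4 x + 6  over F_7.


Delta = -16(4 a^3 + 27 b^2) mod 7 = 1
-1728 * (4 a)^3 = -1728 * (4*4)^3 mod 7 = 1
j = 1 * 1^(-1) mod 7 = 1

j = 1 (mod 7)


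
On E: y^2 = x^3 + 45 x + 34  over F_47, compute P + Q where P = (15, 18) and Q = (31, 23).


P != Q, so use the chord formula.
s = (y2 - y1) / (x2 - x1) = (5) / (16) mod 47 = 15
x3 = s^2 - x1 - x2 mod 47 = 15^2 - 15 - 31 = 38
y3 = s (x1 - x3) - y1 mod 47 = 15 * (15 - 38) - 18 = 13

P + Q = (38, 13)


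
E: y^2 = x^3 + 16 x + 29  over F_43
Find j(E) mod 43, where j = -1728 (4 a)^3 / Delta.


Delta = -16(4 a^3 + 27 b^2) mod 43 = 22
-1728 * (4 a)^3 = -1728 * (4*16)^3 mod 43 = 1
j = 1 * 22^(-1) mod 43 = 2

j = 2 (mod 43)


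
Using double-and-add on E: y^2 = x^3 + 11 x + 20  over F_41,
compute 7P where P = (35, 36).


k = 7 = 111_2 (binary, LSB first: 111)
Double-and-add from P = (35, 36):
  bit 0 = 1: acc = O + (35, 36) = (35, 36)
  bit 1 = 1: acc = (35, 36) + (22, 2) = (2, 3)
  bit 2 = 1: acc = (2, 3) + (5, 35) = (2, 38)

7P = (2, 38)


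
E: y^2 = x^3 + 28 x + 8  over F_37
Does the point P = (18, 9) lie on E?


Check whether y^2 = x^3 + 28 x + 8 (mod 37) for (x, y) = (18, 9).
LHS: y^2 = 9^2 mod 37 = 7
RHS: x^3 + 28 x + 8 = 18^3 + 28*18 + 8 mod 37 = 17
LHS != RHS

No, not on the curve


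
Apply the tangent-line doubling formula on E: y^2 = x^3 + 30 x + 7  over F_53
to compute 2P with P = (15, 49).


Doubling: s = (3 x1^2 + a) / (2 y1)
s = (3*15^2 + 30) / (2*49) mod 53 = 51
x3 = s^2 - 2 x1 mod 53 = 51^2 - 2*15 = 27
y3 = s (x1 - x3) - y1 mod 53 = 51 * (15 - 27) - 49 = 28

2P = (27, 28)


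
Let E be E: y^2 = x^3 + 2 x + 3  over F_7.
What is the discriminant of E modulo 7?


4 a^3 + 27 b^2 = 4*2^3 + 27*3^2 = 32 + 243 = 275
Delta = -16 * (275) = -4400
Delta mod 7 = 3

Delta = 3 (mod 7)


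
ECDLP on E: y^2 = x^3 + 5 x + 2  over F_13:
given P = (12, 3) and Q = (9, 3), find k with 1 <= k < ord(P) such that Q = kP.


Enumerate multiples of P until we hit Q = (9, 3):
  1P = (12, 3)
  2P = (11, 7)
  3P = (6, 12)
  4P = (7, 9)
  5P = (10, 5)
  6P = (5, 3)
  7P = (9, 10)
  8P = (9, 3)
Match found at i = 8.

k = 8


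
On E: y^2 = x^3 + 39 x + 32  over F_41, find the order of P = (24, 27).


Compute successive multiples of P until we hit O:
  1P = (24, 27)
  2P = (29, 3)
  3P = (34, 21)
  4P = (26, 7)
  5P = (9, 28)
  6P = (6, 21)
  7P = (2, 35)
  8P = (7, 19)
  ... (continuing to 39P)
  39P = O

ord(P) = 39


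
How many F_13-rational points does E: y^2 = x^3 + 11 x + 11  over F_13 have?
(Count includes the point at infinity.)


For each x in F_13, count y with y^2 = x^3 + 11 x + 11 mod 13:
  x = 1: RHS = 10, y in [6, 7]  -> 2 point(s)
  x = 5: RHS = 9, y in [3, 10]  -> 2 point(s)
  x = 8: RHS = 0, y in [0]  -> 1 point(s)
  x = 10: RHS = 3, y in [4, 9]  -> 2 point(s)
  x = 12: RHS = 12, y in [5, 8]  -> 2 point(s)
Affine points: 9. Add the point at infinity: total = 10.

#E(F_13) = 10


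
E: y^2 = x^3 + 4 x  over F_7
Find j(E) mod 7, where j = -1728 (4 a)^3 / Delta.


Delta = -16(4 a^3 + 27 b^2) mod 7 = 6
-1728 * (4 a)^3 = -1728 * (4*4)^3 mod 7 = 1
j = 1 * 6^(-1) mod 7 = 6

j = 6 (mod 7)


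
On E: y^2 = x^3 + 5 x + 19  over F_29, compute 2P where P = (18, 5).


Doubling: s = (3 x1^2 + a) / (2 y1)
s = (3*18^2 + 5) / (2*5) mod 29 = 2
x3 = s^2 - 2 x1 mod 29 = 2^2 - 2*18 = 26
y3 = s (x1 - x3) - y1 mod 29 = 2 * (18 - 26) - 5 = 8

2P = (26, 8)


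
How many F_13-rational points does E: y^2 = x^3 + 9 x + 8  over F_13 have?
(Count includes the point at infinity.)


For each x in F_13, count y with y^2 = x^3 + 9 x + 8 mod 13:
  x = 3: RHS = 10, y in [6, 7]  -> 2 point(s)
  x = 4: RHS = 4, y in [2, 11]  -> 2 point(s)
  x = 5: RHS = 9, y in [3, 10]  -> 2 point(s)
  x = 9: RHS = 12, y in [5, 8]  -> 2 point(s)
Affine points: 8. Add the point at infinity: total = 9.

#E(F_13) = 9


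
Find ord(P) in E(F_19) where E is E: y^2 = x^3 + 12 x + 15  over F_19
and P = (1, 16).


Compute successive multiples of P until we hit O:
  1P = (1, 16)
  2P = (9, 4)
  3P = (16, 16)
  4P = (2, 3)
  5P = (14, 1)
  6P = (15, 6)
  7P = (7, 10)
  8P = (12, 14)
  ... (continuing to 17P)
  17P = O

ord(P) = 17


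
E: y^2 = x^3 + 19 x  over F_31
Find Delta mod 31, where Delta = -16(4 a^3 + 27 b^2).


4 a^3 + 27 b^2 = 4*19^3 + 27*0^2 = 27436 + 0 = 27436
Delta = -16 * (27436) = -438976
Delta mod 31 = 15

Delta = 15 (mod 31)


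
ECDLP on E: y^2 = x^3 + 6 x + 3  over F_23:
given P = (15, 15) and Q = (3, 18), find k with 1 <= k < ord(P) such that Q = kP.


Enumerate multiples of P until we hit Q = (3, 18):
  1P = (15, 15)
  2P = (20, 21)
  3P = (6, 5)
  4P = (18, 20)
  5P = (3, 5)
  6P = (14, 5)
  7P = (2, 0)
  8P = (14, 18)
  9P = (3, 18)
Match found at i = 9.

k = 9


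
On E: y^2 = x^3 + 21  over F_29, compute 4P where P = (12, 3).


k = 4 = 100_2 (binary, LSB first: 001)
Double-and-add from P = (12, 3):
  bit 0 = 0: acc unchanged = O
  bit 1 = 0: acc unchanged = O
  bit 2 = 1: acc = O + (9, 5) = (9, 5)

4P = (9, 5)


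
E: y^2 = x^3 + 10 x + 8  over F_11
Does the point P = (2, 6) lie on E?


Check whether y^2 = x^3 + 10 x + 8 (mod 11) for (x, y) = (2, 6).
LHS: y^2 = 6^2 mod 11 = 3
RHS: x^3 + 10 x + 8 = 2^3 + 10*2 + 8 mod 11 = 3
LHS = RHS

Yes, on the curve


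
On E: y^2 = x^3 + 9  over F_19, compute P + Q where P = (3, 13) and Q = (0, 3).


P != Q, so use the chord formula.
s = (y2 - y1) / (x2 - x1) = (9) / (16) mod 19 = 16
x3 = s^2 - x1 - x2 mod 19 = 16^2 - 3 - 0 = 6
y3 = s (x1 - x3) - y1 mod 19 = 16 * (3 - 6) - 13 = 15

P + Q = (6, 15)


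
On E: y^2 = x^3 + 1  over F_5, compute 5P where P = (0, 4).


k = 5 = 101_2 (binary, LSB first: 101)
Double-and-add from P = (0, 4):
  bit 0 = 1: acc = O + (0, 4) = (0, 4)
  bit 1 = 0: acc unchanged = (0, 4)
  bit 2 = 1: acc = (0, 4) + (0, 4) = (0, 1)

5P = (0, 1)


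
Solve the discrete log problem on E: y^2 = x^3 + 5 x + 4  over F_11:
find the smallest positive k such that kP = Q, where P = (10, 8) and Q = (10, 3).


Enumerate multiples of P until we hit Q = (10, 3):
  1P = (10, 8)
  2P = (5, 0)
  3P = (10, 3)
Match found at i = 3.

k = 3


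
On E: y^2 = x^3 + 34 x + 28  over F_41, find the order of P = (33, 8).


Compute successive multiples of P until we hit O:
  1P = (33, 8)
  2P = (15, 31)
  3P = (35, 31)
  4P = (13, 17)
  5P = (32, 10)
  6P = (21, 9)
  7P = (30, 2)
  8P = (23, 12)
  ... (continuing to 21P)
  21P = O

ord(P) = 21


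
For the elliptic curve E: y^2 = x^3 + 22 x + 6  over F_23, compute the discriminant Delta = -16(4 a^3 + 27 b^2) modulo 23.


4 a^3 + 27 b^2 = 4*22^3 + 27*6^2 = 42592 + 972 = 43564
Delta = -16 * (43564) = -697024
Delta mod 23 = 14

Delta = 14 (mod 23)


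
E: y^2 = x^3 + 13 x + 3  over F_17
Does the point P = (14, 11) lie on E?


Check whether y^2 = x^3 + 13 x + 3 (mod 17) for (x, y) = (14, 11).
LHS: y^2 = 11^2 mod 17 = 2
RHS: x^3 + 13 x + 3 = 14^3 + 13*14 + 3 mod 17 = 5
LHS != RHS

No, not on the curve


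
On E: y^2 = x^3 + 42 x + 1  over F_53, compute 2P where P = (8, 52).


Doubling: s = (3 x1^2 + a) / (2 y1)
s = (3*8^2 + 42) / (2*52) mod 53 = 42
x3 = s^2 - 2 x1 mod 53 = 42^2 - 2*8 = 52
y3 = s (x1 - x3) - y1 mod 53 = 42 * (8 - 52) - 52 = 8

2P = (52, 8)


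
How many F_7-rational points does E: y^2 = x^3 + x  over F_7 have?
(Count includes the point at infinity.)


For each x in F_7, count y with y^2 = x^3 + 1 x + 0 mod 7:
  x = 0: RHS = 0, y in [0]  -> 1 point(s)
  x = 1: RHS = 2, y in [3, 4]  -> 2 point(s)
  x = 3: RHS = 2, y in [3, 4]  -> 2 point(s)
  x = 5: RHS = 4, y in [2, 5]  -> 2 point(s)
Affine points: 7. Add the point at infinity: total = 8.

#E(F_7) = 8


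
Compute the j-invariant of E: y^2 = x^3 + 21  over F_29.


Delta = -16(4 a^3 + 27 b^2) mod 29 = 18
-1728 * (4 a)^3 = -1728 * (4*0)^3 mod 29 = 0
j = 0 * 18^(-1) mod 29 = 0

j = 0 (mod 29)


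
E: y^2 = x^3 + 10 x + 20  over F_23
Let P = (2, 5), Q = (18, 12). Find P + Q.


P != Q, so use the chord formula.
s = (y2 - y1) / (x2 - x1) = (7) / (16) mod 23 = 22
x3 = s^2 - x1 - x2 mod 23 = 22^2 - 2 - 18 = 4
y3 = s (x1 - x3) - y1 mod 23 = 22 * (2 - 4) - 5 = 20

P + Q = (4, 20)


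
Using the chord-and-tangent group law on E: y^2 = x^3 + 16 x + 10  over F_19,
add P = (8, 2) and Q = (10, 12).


P != Q, so use the chord formula.
s = (y2 - y1) / (x2 - x1) = (10) / (2) mod 19 = 5
x3 = s^2 - x1 - x2 mod 19 = 5^2 - 8 - 10 = 7
y3 = s (x1 - x3) - y1 mod 19 = 5 * (8 - 7) - 2 = 3

P + Q = (7, 3)


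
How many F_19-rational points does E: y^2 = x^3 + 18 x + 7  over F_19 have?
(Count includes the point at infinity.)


For each x in F_19, count y with y^2 = x^3 + 18 x + 7 mod 19:
  x = 0: RHS = 7, y in [8, 11]  -> 2 point(s)
  x = 1: RHS = 7, y in [8, 11]  -> 2 point(s)
  x = 7: RHS = 1, y in [1, 18]  -> 2 point(s)
  x = 8: RHS = 17, y in [6, 13]  -> 2 point(s)
  x = 9: RHS = 5, y in [9, 10]  -> 2 point(s)
  x = 10: RHS = 9, y in [3, 16]  -> 2 point(s)
  x = 11: RHS = 16, y in [4, 15]  -> 2 point(s)
  x = 13: RHS = 6, y in [5, 14]  -> 2 point(s)
  x = 14: RHS = 1, y in [1, 18]  -> 2 point(s)
  x = 15: RHS = 4, y in [2, 17]  -> 2 point(s)
  x = 17: RHS = 1, y in [1, 18]  -> 2 point(s)
  x = 18: RHS = 7, y in [8, 11]  -> 2 point(s)
Affine points: 24. Add the point at infinity: total = 25.

#E(F_19) = 25


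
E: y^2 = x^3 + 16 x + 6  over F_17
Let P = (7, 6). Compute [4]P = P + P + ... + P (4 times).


k = 4 = 100_2 (binary, LSB first: 001)
Double-and-add from P = (7, 6):
  bit 0 = 0: acc unchanged = O
  bit 1 = 0: acc unchanged = O
  bit 2 = 1: acc = O + (7, 6) = (7, 6)

4P = (7, 6)


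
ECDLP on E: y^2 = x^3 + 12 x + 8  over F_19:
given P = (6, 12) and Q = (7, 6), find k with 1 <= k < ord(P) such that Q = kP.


Enumerate multiples of P until we hit Q = (7, 6):
  1P = (6, 12)
  2P = (13, 10)
  3P = (9, 16)
  4P = (10, 8)
  5P = (4, 5)
  6P = (7, 13)
  7P = (7, 6)
Match found at i = 7.

k = 7


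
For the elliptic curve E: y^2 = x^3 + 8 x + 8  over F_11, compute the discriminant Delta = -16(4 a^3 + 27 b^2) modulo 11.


4 a^3 + 27 b^2 = 4*8^3 + 27*8^2 = 2048 + 1728 = 3776
Delta = -16 * (3776) = -60416
Delta mod 11 = 7

Delta = 7 (mod 11)


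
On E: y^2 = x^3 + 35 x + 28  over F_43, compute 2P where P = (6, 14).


Doubling: s = (3 x1^2 + a) / (2 y1)
s = (3*6^2 + 35) / (2*14) mod 43 = 22
x3 = s^2 - 2 x1 mod 43 = 22^2 - 2*6 = 42
y3 = s (x1 - x3) - y1 mod 43 = 22 * (6 - 42) - 14 = 11

2P = (42, 11)


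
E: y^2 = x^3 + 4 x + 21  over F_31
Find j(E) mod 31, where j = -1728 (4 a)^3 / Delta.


Delta = -16(4 a^3 + 27 b^2) mod 31 = 10
-1728 * (4 a)^3 = -1728 * (4*4)^3 mod 31 = 1
j = 1 * 10^(-1) mod 31 = 28

j = 28 (mod 31)


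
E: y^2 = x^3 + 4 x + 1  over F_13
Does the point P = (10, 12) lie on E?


Check whether y^2 = x^3 + 4 x + 1 (mod 13) for (x, y) = (10, 12).
LHS: y^2 = 12^2 mod 13 = 1
RHS: x^3 + 4 x + 1 = 10^3 + 4*10 + 1 mod 13 = 1
LHS = RHS

Yes, on the curve


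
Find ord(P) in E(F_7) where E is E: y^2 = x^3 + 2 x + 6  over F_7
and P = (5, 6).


Compute successive multiples of P until we hit O:
  1P = (5, 6)
  2P = (4, 1)
  3P = (2, 2)
  4P = (1, 4)
  5P = (3, 2)
  6P = (3, 5)
  7P = (1, 3)
  8P = (2, 5)
  ... (continuing to 11P)
  11P = O

ord(P) = 11


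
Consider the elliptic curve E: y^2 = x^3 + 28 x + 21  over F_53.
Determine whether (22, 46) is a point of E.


Check whether y^2 = x^3 + 28 x + 21 (mod 53) for (x, y) = (22, 46).
LHS: y^2 = 46^2 mod 53 = 49
RHS: x^3 + 28 x + 21 = 22^3 + 28*22 + 21 mod 53 = 49
LHS = RHS

Yes, on the curve


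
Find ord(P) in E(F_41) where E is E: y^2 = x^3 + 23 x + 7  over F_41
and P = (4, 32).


Compute successive multiples of P until we hit O:
  1P = (4, 32)
  2P = (13, 24)
  3P = (1, 20)
  4P = (11, 22)
  5P = (18, 29)
  6P = (18, 12)
  7P = (11, 19)
  8P = (1, 21)
  ... (continuing to 11P)
  11P = O

ord(P) = 11


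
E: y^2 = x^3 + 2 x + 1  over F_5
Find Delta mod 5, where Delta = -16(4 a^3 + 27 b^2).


4 a^3 + 27 b^2 = 4*2^3 + 27*1^2 = 32 + 27 = 59
Delta = -16 * (59) = -944
Delta mod 5 = 1

Delta = 1 (mod 5)


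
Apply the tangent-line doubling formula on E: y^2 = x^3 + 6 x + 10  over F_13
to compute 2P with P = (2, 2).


Doubling: s = (3 x1^2 + a) / (2 y1)
s = (3*2^2 + 6) / (2*2) mod 13 = 11
x3 = s^2 - 2 x1 mod 13 = 11^2 - 2*2 = 0
y3 = s (x1 - x3) - y1 mod 13 = 11 * (2 - 0) - 2 = 7

2P = (0, 7)


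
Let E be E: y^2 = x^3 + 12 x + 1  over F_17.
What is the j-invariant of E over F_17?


Delta = -16(4 a^3 + 27 b^2) mod 17 = 3
-1728 * (4 a)^3 = -1728 * (4*12)^3 mod 17 = 8
j = 8 * 3^(-1) mod 17 = 14

j = 14 (mod 17)


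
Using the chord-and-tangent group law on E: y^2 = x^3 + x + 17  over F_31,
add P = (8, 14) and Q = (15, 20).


P != Q, so use the chord formula.
s = (y2 - y1) / (x2 - x1) = (6) / (7) mod 31 = 23
x3 = s^2 - x1 - x2 mod 31 = 23^2 - 8 - 15 = 10
y3 = s (x1 - x3) - y1 mod 31 = 23 * (8 - 10) - 14 = 2

P + Q = (10, 2)


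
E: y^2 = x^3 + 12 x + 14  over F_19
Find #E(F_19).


For each x in F_19, count y with y^2 = x^3 + 12 x + 14 mod 19:
  x = 3: RHS = 1, y in [1, 18]  -> 2 point(s)
  x = 5: RHS = 9, y in [3, 16]  -> 2 point(s)
  x = 6: RHS = 17, y in [6, 13]  -> 2 point(s)
  x = 7: RHS = 4, y in [2, 17]  -> 2 point(s)
  x = 12: RHS = 5, y in [9, 10]  -> 2 point(s)
  x = 13: RHS = 11, y in [7, 12]  -> 2 point(s)
  x = 14: RHS = 0, y in [0]  -> 1 point(s)
  x = 15: RHS = 16, y in [4, 15]  -> 2 point(s)
  x = 17: RHS = 1, y in [1, 18]  -> 2 point(s)
  x = 18: RHS = 1, y in [1, 18]  -> 2 point(s)
Affine points: 19. Add the point at infinity: total = 20.

#E(F_19) = 20


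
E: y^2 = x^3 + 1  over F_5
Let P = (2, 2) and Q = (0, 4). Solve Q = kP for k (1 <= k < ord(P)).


Enumerate multiples of P until we hit Q = (0, 4):
  1P = (2, 2)
  2P = (0, 4)
Match found at i = 2.

k = 2


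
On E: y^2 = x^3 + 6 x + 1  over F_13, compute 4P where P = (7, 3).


k = 4 = 100_2 (binary, LSB first: 001)
Double-and-add from P = (7, 3):
  bit 0 = 0: acc unchanged = O
  bit 1 = 0: acc unchanged = O
  bit 2 = 1: acc = O + (5, 0) = (5, 0)

4P = (5, 0)


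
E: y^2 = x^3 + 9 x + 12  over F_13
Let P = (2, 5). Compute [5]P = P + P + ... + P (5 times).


k = 5 = 101_2 (binary, LSB first: 101)
Double-and-add from P = (2, 5):
  bit 0 = 1: acc = O + (2, 5) = (2, 5)
  bit 1 = 0: acc unchanged = (2, 5)
  bit 2 = 1: acc = (2, 5) + (1, 3) = (1, 10)

5P = (1, 10)


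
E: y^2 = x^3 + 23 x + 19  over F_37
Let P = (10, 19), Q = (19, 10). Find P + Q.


P != Q, so use the chord formula.
s = (y2 - y1) / (x2 - x1) = (28) / (9) mod 37 = 36
x3 = s^2 - x1 - x2 mod 37 = 36^2 - 10 - 19 = 9
y3 = s (x1 - x3) - y1 mod 37 = 36 * (10 - 9) - 19 = 17

P + Q = (9, 17)


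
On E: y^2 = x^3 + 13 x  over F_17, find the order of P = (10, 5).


Compute successive multiples of P until we hit O:
  1P = (10, 5)
  2P = (15, 0)
  3P = (10, 12)
  4P = O

ord(P) = 4


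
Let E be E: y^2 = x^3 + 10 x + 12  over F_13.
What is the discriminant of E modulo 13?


4 a^3 + 27 b^2 = 4*10^3 + 27*12^2 = 4000 + 3888 = 7888
Delta = -16 * (7888) = -126208
Delta mod 13 = 9

Delta = 9 (mod 13)


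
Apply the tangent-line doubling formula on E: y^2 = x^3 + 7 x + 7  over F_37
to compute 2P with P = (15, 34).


Doubling: s = (3 x1^2 + a) / (2 y1)
s = (3*15^2 + 7) / (2*34) mod 37 = 22
x3 = s^2 - 2 x1 mod 37 = 22^2 - 2*15 = 10
y3 = s (x1 - x3) - y1 mod 37 = 22 * (15 - 10) - 34 = 2

2P = (10, 2)


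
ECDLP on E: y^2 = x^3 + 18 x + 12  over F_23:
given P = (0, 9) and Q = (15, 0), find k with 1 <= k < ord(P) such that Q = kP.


Enumerate multiples of P until we hit Q = (15, 0):
  1P = (0, 9)
  2P = (1, 13)
  3P = (15, 0)
Match found at i = 3.

k = 3


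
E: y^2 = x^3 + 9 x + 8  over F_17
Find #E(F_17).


For each x in F_17, count y with y^2 = x^3 + 9 x + 8 mod 17:
  x = 0: RHS = 8, y in [5, 12]  -> 2 point(s)
  x = 1: RHS = 1, y in [1, 16]  -> 2 point(s)
  x = 2: RHS = 0, y in [0]  -> 1 point(s)
  x = 5: RHS = 8, y in [5, 12]  -> 2 point(s)
  x = 9: RHS = 2, y in [6, 11]  -> 2 point(s)
  x = 12: RHS = 8, y in [5, 12]  -> 2 point(s)
  x = 15: RHS = 16, y in [4, 13]  -> 2 point(s)
  x = 16: RHS = 15, y in [7, 10]  -> 2 point(s)
Affine points: 15. Add the point at infinity: total = 16.

#E(F_17) = 16


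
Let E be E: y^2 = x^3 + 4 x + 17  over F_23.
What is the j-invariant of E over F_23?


Delta = -16(4 a^3 + 27 b^2) mod 23 = 17
-1728 * (4 a)^3 = -1728 * (4*4)^3 mod 23 = 17
j = 17 * 17^(-1) mod 23 = 1

j = 1 (mod 23)


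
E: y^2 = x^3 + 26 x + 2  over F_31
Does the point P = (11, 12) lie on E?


Check whether y^2 = x^3 + 26 x + 2 (mod 31) for (x, y) = (11, 12).
LHS: y^2 = 12^2 mod 31 = 20
RHS: x^3 + 26 x + 2 = 11^3 + 26*11 + 2 mod 31 = 7
LHS != RHS

No, not on the curve


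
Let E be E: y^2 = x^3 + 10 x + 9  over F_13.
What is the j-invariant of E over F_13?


Delta = -16(4 a^3 + 27 b^2) mod 13 = 3
-1728 * (4 a)^3 = -1728 * (4*10)^3 mod 13 = 1
j = 1 * 3^(-1) mod 13 = 9

j = 9 (mod 13)


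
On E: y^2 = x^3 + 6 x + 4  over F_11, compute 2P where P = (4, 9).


Doubling: s = (3 x1^2 + a) / (2 y1)
s = (3*4^2 + 6) / (2*9) mod 11 = 3
x3 = s^2 - 2 x1 mod 11 = 3^2 - 2*4 = 1
y3 = s (x1 - x3) - y1 mod 11 = 3 * (4 - 1) - 9 = 0

2P = (1, 0)


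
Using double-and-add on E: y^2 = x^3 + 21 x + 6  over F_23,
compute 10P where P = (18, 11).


k = 10 = 1010_2 (binary, LSB first: 0101)
Double-and-add from P = (18, 11):
  bit 0 = 0: acc unchanged = O
  bit 1 = 1: acc = O + (3, 21) = (3, 21)
  bit 2 = 0: acc unchanged = (3, 21)
  bit 3 = 1: acc = (3, 21) + (4, 19) = (20, 13)

10P = (20, 13)


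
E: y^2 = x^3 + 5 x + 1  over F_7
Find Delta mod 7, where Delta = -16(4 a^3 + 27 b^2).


4 a^3 + 27 b^2 = 4*5^3 + 27*1^2 = 500 + 27 = 527
Delta = -16 * (527) = -8432
Delta mod 7 = 3

Delta = 3 (mod 7)


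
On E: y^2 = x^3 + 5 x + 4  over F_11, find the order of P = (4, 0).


Compute successive multiples of P until we hit O:
  1P = (4, 0)
  2P = O

ord(P) = 2


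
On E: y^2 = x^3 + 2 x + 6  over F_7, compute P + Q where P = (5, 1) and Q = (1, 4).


P != Q, so use the chord formula.
s = (y2 - y1) / (x2 - x1) = (3) / (3) mod 7 = 1
x3 = s^2 - x1 - x2 mod 7 = 1^2 - 5 - 1 = 2
y3 = s (x1 - x3) - y1 mod 7 = 1 * (5 - 2) - 1 = 2

P + Q = (2, 2)


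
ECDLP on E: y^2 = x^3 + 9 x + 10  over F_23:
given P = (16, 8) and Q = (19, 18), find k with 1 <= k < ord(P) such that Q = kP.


Enumerate multiples of P until we hit Q = (19, 18):
  1P = (16, 8)
  2P = (7, 5)
  3P = (18, 22)
  4P = (15, 22)
  5P = (4, 8)
  6P = (3, 15)
  7P = (13, 1)
  8P = (2, 17)
  9P = (6, 2)
  10P = (17, 19)
  11P = (19, 5)
  12P = (12, 11)
  13P = (20, 18)
  14P = (22, 0)
  15P = (20, 5)
  16P = (12, 12)
  17P = (19, 18)
Match found at i = 17.

k = 17


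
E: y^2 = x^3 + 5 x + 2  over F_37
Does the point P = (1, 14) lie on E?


Check whether y^2 = x^3 + 5 x + 2 (mod 37) for (x, y) = (1, 14).
LHS: y^2 = 14^2 mod 37 = 11
RHS: x^3 + 5 x + 2 = 1^3 + 5*1 + 2 mod 37 = 8
LHS != RHS

No, not on the curve


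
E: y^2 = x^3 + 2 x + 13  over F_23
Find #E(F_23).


For each x in F_23, count y with y^2 = x^3 + 2 x + 13 mod 23:
  x = 0: RHS = 13, y in [6, 17]  -> 2 point(s)
  x = 1: RHS = 16, y in [4, 19]  -> 2 point(s)
  x = 2: RHS = 2, y in [5, 18]  -> 2 point(s)
  x = 3: RHS = 0, y in [0]  -> 1 point(s)
  x = 4: RHS = 16, y in [4, 19]  -> 2 point(s)
  x = 7: RHS = 2, y in [5, 18]  -> 2 point(s)
  x = 8: RHS = 12, y in [9, 14]  -> 2 point(s)
  x = 9: RHS = 1, y in [1, 22]  -> 2 point(s)
  x = 11: RHS = 9, y in [3, 20]  -> 2 point(s)
  x = 14: RHS = 2, y in [5, 18]  -> 2 point(s)
  x = 16: RHS = 1, y in [1, 22]  -> 2 point(s)
  x = 18: RHS = 16, y in [4, 19]  -> 2 point(s)
  x = 20: RHS = 3, y in [7, 16]  -> 2 point(s)
  x = 21: RHS = 1, y in [1, 22]  -> 2 point(s)
Affine points: 27. Add the point at infinity: total = 28.

#E(F_23) = 28


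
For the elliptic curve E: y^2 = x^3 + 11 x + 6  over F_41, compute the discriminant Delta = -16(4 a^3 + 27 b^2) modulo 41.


4 a^3 + 27 b^2 = 4*11^3 + 27*6^2 = 5324 + 972 = 6296
Delta = -16 * (6296) = -100736
Delta mod 41 = 1

Delta = 1 (mod 41)


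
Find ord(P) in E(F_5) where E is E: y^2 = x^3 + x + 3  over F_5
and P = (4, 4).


Compute successive multiples of P until we hit O:
  1P = (4, 4)
  2P = (1, 0)
  3P = (4, 1)
  4P = O

ord(P) = 4


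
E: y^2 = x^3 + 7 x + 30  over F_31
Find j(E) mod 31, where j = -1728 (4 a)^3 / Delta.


Delta = -16(4 a^3 + 27 b^2) mod 31 = 29
-1728 * (4 a)^3 = -1728 * (4*7)^3 mod 31 = 1
j = 1 * 29^(-1) mod 31 = 15

j = 15 (mod 31)


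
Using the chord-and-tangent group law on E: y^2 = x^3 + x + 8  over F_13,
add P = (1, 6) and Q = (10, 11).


P != Q, so use the chord formula.
s = (y2 - y1) / (x2 - x1) = (5) / (9) mod 13 = 2
x3 = s^2 - x1 - x2 mod 13 = 2^2 - 1 - 10 = 6
y3 = s (x1 - x3) - y1 mod 13 = 2 * (1 - 6) - 6 = 10

P + Q = (6, 10)


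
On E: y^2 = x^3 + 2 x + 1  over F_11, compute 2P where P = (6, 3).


Doubling: s = (3 x1^2 + a) / (2 y1)
s = (3*6^2 + 2) / (2*3) mod 11 = 0
x3 = s^2 - 2 x1 mod 11 = 0^2 - 2*6 = 10
y3 = s (x1 - x3) - y1 mod 11 = 0 * (6 - 10) - 3 = 8

2P = (10, 8)


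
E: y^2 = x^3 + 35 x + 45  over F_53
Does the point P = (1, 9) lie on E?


Check whether y^2 = x^3 + 35 x + 45 (mod 53) for (x, y) = (1, 9).
LHS: y^2 = 9^2 mod 53 = 28
RHS: x^3 + 35 x + 45 = 1^3 + 35*1 + 45 mod 53 = 28
LHS = RHS

Yes, on the curve


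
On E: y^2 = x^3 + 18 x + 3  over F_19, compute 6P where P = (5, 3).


k = 6 = 110_2 (binary, LSB first: 011)
Double-and-add from P = (5, 3):
  bit 0 = 0: acc unchanged = O
  bit 1 = 1: acc = O + (7, 4) = (7, 4)
  bit 2 = 1: acc = (7, 4) + (2, 16) = (15, 0)

6P = (15, 0)


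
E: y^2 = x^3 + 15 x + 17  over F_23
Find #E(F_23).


For each x in F_23, count y with y^2 = x^3 + 15 x + 17 mod 23:
  x = 2: RHS = 9, y in [3, 20]  -> 2 point(s)
  x = 4: RHS = 3, y in [7, 16]  -> 2 point(s)
  x = 6: RHS = 1, y in [1, 22]  -> 2 point(s)
  x = 11: RHS = 18, y in [8, 15]  -> 2 point(s)
  x = 12: RHS = 16, y in [4, 19]  -> 2 point(s)
  x = 14: RHS = 4, y in [2, 21]  -> 2 point(s)
  x = 15: RHS = 6, y in [11, 12]  -> 2 point(s)
  x = 16: RHS = 6, y in [11, 12]  -> 2 point(s)
  x = 18: RHS = 1, y in [1, 22]  -> 2 point(s)
  x = 19: RHS = 8, y in [10, 13]  -> 2 point(s)
  x = 21: RHS = 2, y in [5, 18]  -> 2 point(s)
  x = 22: RHS = 1, y in [1, 22]  -> 2 point(s)
Affine points: 24. Add the point at infinity: total = 25.

#E(F_23) = 25


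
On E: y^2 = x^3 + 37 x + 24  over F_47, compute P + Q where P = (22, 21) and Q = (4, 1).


P != Q, so use the chord formula.
s = (y2 - y1) / (x2 - x1) = (27) / (29) mod 47 = 22
x3 = s^2 - x1 - x2 mod 47 = 22^2 - 22 - 4 = 35
y3 = s (x1 - x3) - y1 mod 47 = 22 * (22 - 35) - 21 = 22

P + Q = (35, 22)


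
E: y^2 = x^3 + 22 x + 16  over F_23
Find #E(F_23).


For each x in F_23, count y with y^2 = x^3 + 22 x + 16 mod 23:
  x = 0: RHS = 16, y in [4, 19]  -> 2 point(s)
  x = 1: RHS = 16, y in [4, 19]  -> 2 point(s)
  x = 9: RHS = 0, y in [0]  -> 1 point(s)
  x = 11: RHS = 2, y in [5, 18]  -> 2 point(s)
  x = 14: RHS = 9, y in [3, 20]  -> 2 point(s)
  x = 15: RHS = 18, y in [8, 15]  -> 2 point(s)
  x = 16: RHS = 2, y in [5, 18]  -> 2 point(s)
  x = 17: RHS = 13, y in [6, 17]  -> 2 point(s)
  x = 19: RHS = 2, y in [5, 18]  -> 2 point(s)
  x = 22: RHS = 16, y in [4, 19]  -> 2 point(s)
Affine points: 19. Add the point at infinity: total = 20.

#E(F_23) = 20
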